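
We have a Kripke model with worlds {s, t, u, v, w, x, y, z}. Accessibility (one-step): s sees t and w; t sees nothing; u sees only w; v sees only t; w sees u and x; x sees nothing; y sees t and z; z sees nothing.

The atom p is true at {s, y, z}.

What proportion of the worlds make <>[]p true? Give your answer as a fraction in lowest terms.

s: successors {t, w}; []p there: t:T, w:F. ✓
t: no successors, so <>[]p fails. ✗
u: successors {w}; []p there: w:F. ✗
v: successors {t}; []p there: t:T. ✓
w: successors {u, x}; []p there: u:F, x:T. ✓
x: no successors, so <>[]p fails. ✗
y: successors {t, z}; []p there: t:T, z:T. ✓
z: no successors, so <>[]p fails. ✗
That's 4 of 8 worlds, so 4/8 = 1/2.

1/2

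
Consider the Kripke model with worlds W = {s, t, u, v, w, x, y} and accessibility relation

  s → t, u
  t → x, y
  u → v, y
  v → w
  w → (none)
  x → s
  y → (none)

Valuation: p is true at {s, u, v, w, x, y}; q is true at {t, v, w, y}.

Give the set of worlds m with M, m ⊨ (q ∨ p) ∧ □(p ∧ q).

{u, v, w, y}

s: q ∨ p is T, □(p ∧ q) is F. ✗
t: q ∨ p is T, □(p ∧ q) is F. ✗
u: q ∨ p is T, □(p ∧ q) is T. ✓
v: q ∨ p is T, □(p ∧ q) is T. ✓
w: q ∨ p is T, □(p ∧ q) is T. ✓
x: q ∨ p is T, □(p ∧ q) is F. ✗
y: q ∨ p is T, □(p ∧ q) is T. ✓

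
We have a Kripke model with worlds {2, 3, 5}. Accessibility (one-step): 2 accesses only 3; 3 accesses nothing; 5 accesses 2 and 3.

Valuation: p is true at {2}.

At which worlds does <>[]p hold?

2: successors {3}; []p there: 3:T. ✓
3: no successors, so <>[]p fails. ✗
5: successors {2, 3}; []p there: 2:F, 3:T. ✓

{2, 5}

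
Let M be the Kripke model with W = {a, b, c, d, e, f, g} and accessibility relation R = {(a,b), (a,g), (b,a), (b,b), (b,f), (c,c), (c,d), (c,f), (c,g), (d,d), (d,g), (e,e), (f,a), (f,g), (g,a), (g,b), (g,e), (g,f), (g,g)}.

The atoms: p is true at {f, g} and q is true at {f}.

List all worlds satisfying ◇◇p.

{a, b, c, d, f, g}

a: successors {b, g}; ◇p there: b:T, g:T. ✓
b: successors {a, b, f}; ◇p there: a:T, b:T, f:T. ✓
c: successors {c, d, f, g}; ◇p there: c:T, d:T, f:T, g:T. ✓
d: successors {d, g}; ◇p there: d:T, g:T. ✓
e: successors {e}; ◇p there: e:F. ✗
f: successors {a, g}; ◇p there: a:T, g:T. ✓
g: successors {a, b, e, f, g}; ◇p there: a:T, b:T, e:F, f:T, g:T. ✓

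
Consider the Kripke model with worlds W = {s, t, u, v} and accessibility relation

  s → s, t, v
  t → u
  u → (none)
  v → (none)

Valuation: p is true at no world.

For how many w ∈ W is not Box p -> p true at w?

s: not Box p is T, p is F. ✗
t: not Box p is T, p is F. ✗
u: not Box p is F, p is F. ✓
v: not Box p is F, p is F. ✓
Satisfying worlds: {u, v}.

2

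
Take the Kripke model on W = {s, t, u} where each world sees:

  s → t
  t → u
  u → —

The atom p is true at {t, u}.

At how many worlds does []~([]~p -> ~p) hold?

s: successors {t}; ~([]~p -> ~p) there: t:F. ✗
t: successors {u}; ~([]~p -> ~p) there: u:T. ✓
u: no successors, so []~([]~p -> ~p) holds vacuously. ✓
Satisfying worlds: {t, u}.

2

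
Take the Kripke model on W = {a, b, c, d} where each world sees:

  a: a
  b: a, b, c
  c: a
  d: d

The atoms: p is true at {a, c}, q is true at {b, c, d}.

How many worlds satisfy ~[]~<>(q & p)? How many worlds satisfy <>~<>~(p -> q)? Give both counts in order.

1 and 1

For ~[]~<>(q & p):
a: []~<>(q & p) is T. ✗
b: []~<>(q & p) is F. ✓
c: []~<>(q & p) is T. ✗
d: []~<>(q & p) is T. ✗
— 1 world.
For <>~<>~(p -> q):
a: successors {a}; ~<>~(p -> q) there: a:F. ✗
b: successors {a, b, c}; ~<>~(p -> q) there: a:F, b:F, c:F. ✗
c: successors {a}; ~<>~(p -> q) there: a:F. ✗
d: successors {d}; ~<>~(p -> q) there: d:T. ✓
— 1 world.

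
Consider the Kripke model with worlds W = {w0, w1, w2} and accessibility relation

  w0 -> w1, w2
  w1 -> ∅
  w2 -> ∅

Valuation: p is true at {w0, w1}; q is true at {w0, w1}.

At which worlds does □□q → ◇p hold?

w0: □□q is T, ◇p is T. ✓
w1: □□q is T, ◇p is F. ✗
w2: □□q is T, ◇p is F. ✗

{w0}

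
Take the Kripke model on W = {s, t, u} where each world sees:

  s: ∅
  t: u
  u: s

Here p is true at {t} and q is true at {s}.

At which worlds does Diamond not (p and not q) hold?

{t, u}

s: no successors, so Diamond not (p and not q) fails. ✗
t: successors {u}; not (p and not q) there: u:T. ✓
u: successors {s}; not (p and not q) there: s:T. ✓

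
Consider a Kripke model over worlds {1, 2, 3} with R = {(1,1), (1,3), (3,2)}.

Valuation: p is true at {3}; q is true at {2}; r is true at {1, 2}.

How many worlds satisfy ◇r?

2

1: successors {1, 3}; r there: 1:T, 3:F. ✓
2: no successors, so ◇r fails. ✗
3: successors {2}; r there: 2:T. ✓
Satisfying worlds: {1, 3}.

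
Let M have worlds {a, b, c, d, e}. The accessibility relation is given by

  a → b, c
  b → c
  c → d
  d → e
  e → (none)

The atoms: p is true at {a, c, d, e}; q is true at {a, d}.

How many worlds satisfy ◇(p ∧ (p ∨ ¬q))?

4

a: successors {b, c}; p ∧ (p ∨ ¬q) there: b:F, c:T. ✓
b: successors {c}; p ∧ (p ∨ ¬q) there: c:T. ✓
c: successors {d}; p ∧ (p ∨ ¬q) there: d:T. ✓
d: successors {e}; p ∧ (p ∨ ¬q) there: e:T. ✓
e: no successors, so ◇(p ∧ (p ∨ ¬q)) fails. ✗
Satisfying worlds: {a, b, c, d}.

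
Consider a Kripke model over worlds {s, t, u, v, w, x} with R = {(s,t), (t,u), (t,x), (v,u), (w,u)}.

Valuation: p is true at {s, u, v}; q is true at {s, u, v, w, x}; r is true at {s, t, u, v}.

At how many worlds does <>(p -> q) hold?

4

s: successors {t}; p -> q there: t:T. ✓
t: successors {u, x}; p -> q there: u:T, x:T. ✓
u: no successors, so <>(p -> q) fails. ✗
v: successors {u}; p -> q there: u:T. ✓
w: successors {u}; p -> q there: u:T. ✓
x: no successors, so <>(p -> q) fails. ✗
Satisfying worlds: {s, t, v, w}.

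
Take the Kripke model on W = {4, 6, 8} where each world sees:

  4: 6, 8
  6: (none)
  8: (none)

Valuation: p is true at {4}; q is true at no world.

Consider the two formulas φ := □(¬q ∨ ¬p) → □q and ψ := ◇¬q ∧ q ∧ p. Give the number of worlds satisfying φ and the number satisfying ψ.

2 and 0

For □(¬q ∨ ¬p) → □q:
4: □(¬q ∨ ¬p) is T, □q is F. ✗
6: □(¬q ∨ ¬p) is T, □q is T. ✓
8: □(¬q ∨ ¬p) is T, □q is T. ✓
— 2 worlds.
For ◇¬q ∧ q ∧ p:
4: ◇¬q is T, q ∧ p is F. ✗
6: ◇¬q is F, q ∧ p is F. ✗
8: ◇¬q is F, q ∧ p is F. ✗
— 0 worlds.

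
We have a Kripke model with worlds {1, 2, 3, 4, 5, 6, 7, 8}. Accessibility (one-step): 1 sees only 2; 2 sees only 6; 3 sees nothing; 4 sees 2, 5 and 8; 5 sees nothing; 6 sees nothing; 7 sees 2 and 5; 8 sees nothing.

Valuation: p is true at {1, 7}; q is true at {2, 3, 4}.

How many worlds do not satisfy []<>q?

4

1: successors {2}; <>q there: 2:F. ✗
2: successors {6}; <>q there: 6:F. ✗
3: no successors, so []<>q holds vacuously. ✓
4: successors {2, 5, 8}; <>q there: 2:F, 5:F, 8:F. ✗
5: no successors, so []<>q holds vacuously. ✓
6: no successors, so []<>q holds vacuously. ✓
7: successors {2, 5}; <>q there: 2:F, 5:F. ✗
8: no successors, so []<>q holds vacuously. ✓
Satisfying worlds: {3, 5, 6, 8}.
So []<>q fails at the other 4 worlds.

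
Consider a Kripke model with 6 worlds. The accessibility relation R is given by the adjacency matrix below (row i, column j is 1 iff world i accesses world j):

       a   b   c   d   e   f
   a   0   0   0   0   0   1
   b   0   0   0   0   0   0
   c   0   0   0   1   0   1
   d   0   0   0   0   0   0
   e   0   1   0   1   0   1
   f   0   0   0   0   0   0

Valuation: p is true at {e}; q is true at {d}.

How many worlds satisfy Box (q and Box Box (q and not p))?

a: successors {f}; q and Box Box (q and not p) there: f:F. ✗
b: no successors, so Box (q and Box Box (q and not p)) holds vacuously. ✓
c: successors {d, f}; q and Box Box (q and not p) there: d:T, f:F. ✗
d: no successors, so Box (q and Box Box (q and not p)) holds vacuously. ✓
e: successors {b, d, f}; q and Box Box (q and not p) there: b:F, d:T, f:F. ✗
f: no successors, so Box (q and Box Box (q and not p)) holds vacuously. ✓
Satisfying worlds: {b, d, f}.

3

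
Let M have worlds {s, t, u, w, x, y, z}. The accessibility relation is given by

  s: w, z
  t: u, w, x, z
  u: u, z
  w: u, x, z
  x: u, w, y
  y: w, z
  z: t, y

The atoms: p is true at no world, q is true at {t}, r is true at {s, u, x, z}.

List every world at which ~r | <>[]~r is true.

s: ~r is F, <>[]~r is T. ✓
t: ~r is T, <>[]~r is T. ✓
u: ~r is F, <>[]~r is T. ✓
w: ~r is T, <>[]~r is T. ✓
x: ~r is F, <>[]~r is F. ✗
y: ~r is T, <>[]~r is T. ✓
z: ~r is F, <>[]~r is F. ✗

{s, t, u, w, y}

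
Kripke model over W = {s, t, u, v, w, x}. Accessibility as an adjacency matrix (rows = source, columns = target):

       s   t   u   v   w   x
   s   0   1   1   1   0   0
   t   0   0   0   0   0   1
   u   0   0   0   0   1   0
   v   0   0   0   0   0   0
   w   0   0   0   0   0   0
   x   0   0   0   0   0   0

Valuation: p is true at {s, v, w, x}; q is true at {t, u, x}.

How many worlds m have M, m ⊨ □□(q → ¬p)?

s: successors {t, u, v}; □(q → ¬p) there: t:F, u:T, v:T. ✗
t: successors {x}; □(q → ¬p) there: x:T. ✓
u: successors {w}; □(q → ¬p) there: w:T. ✓
v: no successors, so □□(q → ¬p) holds vacuously. ✓
w: no successors, so □□(q → ¬p) holds vacuously. ✓
x: no successors, so □□(q → ¬p) holds vacuously. ✓
Satisfying worlds: {t, u, v, w, x}.

5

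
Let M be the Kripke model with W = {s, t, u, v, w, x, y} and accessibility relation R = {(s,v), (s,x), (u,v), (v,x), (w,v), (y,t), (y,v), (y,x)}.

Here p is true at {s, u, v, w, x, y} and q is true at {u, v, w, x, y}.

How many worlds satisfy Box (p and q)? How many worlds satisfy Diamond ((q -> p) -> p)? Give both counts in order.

6 and 5

For Box (p and q):
s: successors {v, x}; p and q there: v:T, x:T. ✓
t: no successors, so Box (p and q) holds vacuously. ✓
u: successors {v}; p and q there: v:T. ✓
v: successors {x}; p and q there: x:T. ✓
w: successors {v}; p and q there: v:T. ✓
x: no successors, so Box (p and q) holds vacuously. ✓
y: successors {t, v, x}; p and q there: t:F, v:T, x:T. ✗
— 6 worlds.
For Diamond ((q -> p) -> p):
s: successors {v, x}; (q -> p) -> p there: v:T, x:T. ✓
t: no successors, so Diamond ((q -> p) -> p) fails. ✗
u: successors {v}; (q -> p) -> p there: v:T. ✓
v: successors {x}; (q -> p) -> p there: x:T. ✓
w: successors {v}; (q -> p) -> p there: v:T. ✓
x: no successors, so Diamond ((q -> p) -> p) fails. ✗
y: successors {t, v, x}; (q -> p) -> p there: t:F, v:T, x:T. ✓
— 5 worlds.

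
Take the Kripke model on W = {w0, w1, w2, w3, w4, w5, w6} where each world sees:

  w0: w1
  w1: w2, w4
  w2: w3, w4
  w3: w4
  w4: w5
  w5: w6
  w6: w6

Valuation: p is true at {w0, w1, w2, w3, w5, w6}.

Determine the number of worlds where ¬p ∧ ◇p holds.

1

w0: ¬p is F, ◇p is T. ✗
w1: ¬p is F, ◇p is T. ✗
w2: ¬p is F, ◇p is T. ✗
w3: ¬p is F, ◇p is F. ✗
w4: ¬p is T, ◇p is T. ✓
w5: ¬p is F, ◇p is T. ✗
w6: ¬p is F, ◇p is T. ✗
Satisfying worlds: {w4}.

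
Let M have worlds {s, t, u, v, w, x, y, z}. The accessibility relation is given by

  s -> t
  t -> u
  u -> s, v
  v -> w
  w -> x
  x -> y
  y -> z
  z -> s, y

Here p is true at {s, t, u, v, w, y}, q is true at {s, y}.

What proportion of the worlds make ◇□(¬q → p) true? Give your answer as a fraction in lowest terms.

3/4

s: successors {t}; □(¬q → p) there: t:T. ✓
t: successors {u}; □(¬q → p) there: u:T. ✓
u: successors {s, v}; □(¬q → p) there: s:T, v:T. ✓
v: successors {w}; □(¬q → p) there: w:F. ✗
w: successors {x}; □(¬q → p) there: x:T. ✓
x: successors {y}; □(¬q → p) there: y:F. ✗
y: successors {z}; □(¬q → p) there: z:T. ✓
z: successors {s, y}; □(¬q → p) there: s:T, y:F. ✓
That's 6 of 8 worlds, so 6/8 = 3/4.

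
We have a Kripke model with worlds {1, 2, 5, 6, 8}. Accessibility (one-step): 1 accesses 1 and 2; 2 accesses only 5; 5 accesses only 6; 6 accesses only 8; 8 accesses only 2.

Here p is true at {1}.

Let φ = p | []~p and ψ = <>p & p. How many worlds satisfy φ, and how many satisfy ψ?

5 and 1

For p | []~p:
1: p is T, []~p is F. ✓
2: p is F, []~p is T. ✓
5: p is F, []~p is T. ✓
6: p is F, []~p is T. ✓
8: p is F, []~p is T. ✓
— 5 worlds.
For <>p & p:
1: <>p is T, p is T. ✓
2: <>p is F, p is F. ✗
5: <>p is F, p is F. ✗
6: <>p is F, p is F. ✗
8: <>p is F, p is F. ✗
— 1 world.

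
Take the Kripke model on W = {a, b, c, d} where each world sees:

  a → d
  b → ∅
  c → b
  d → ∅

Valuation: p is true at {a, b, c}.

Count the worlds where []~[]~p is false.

a: successors {d}; ~[]~p there: d:F. ✗
b: no successors, so []~[]~p holds vacuously. ✓
c: successors {b}; ~[]~p there: b:F. ✗
d: no successors, so []~[]~p holds vacuously. ✓
Satisfying worlds: {b, d}.
So []~[]~p fails at the other 2 worlds.

2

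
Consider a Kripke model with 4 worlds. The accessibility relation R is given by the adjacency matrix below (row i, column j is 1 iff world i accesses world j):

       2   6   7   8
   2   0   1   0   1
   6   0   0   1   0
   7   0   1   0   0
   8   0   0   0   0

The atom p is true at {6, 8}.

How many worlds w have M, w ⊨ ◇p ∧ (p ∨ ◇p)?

2

2: ◇p is T, p ∨ ◇p is T. ✓
6: ◇p is F, p ∨ ◇p is T. ✗
7: ◇p is T, p ∨ ◇p is T. ✓
8: ◇p is F, p ∨ ◇p is T. ✗
Satisfying worlds: {2, 7}.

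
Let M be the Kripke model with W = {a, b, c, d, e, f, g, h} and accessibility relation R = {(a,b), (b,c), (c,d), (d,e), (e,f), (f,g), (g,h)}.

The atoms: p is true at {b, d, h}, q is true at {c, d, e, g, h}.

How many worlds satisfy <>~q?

2

a: successors {b}; ~q there: b:T. ✓
b: successors {c}; ~q there: c:F. ✗
c: successors {d}; ~q there: d:F. ✗
d: successors {e}; ~q there: e:F. ✗
e: successors {f}; ~q there: f:T. ✓
f: successors {g}; ~q there: g:F. ✗
g: successors {h}; ~q there: h:F. ✗
h: no successors, so <>~q fails. ✗
Satisfying worlds: {a, e}.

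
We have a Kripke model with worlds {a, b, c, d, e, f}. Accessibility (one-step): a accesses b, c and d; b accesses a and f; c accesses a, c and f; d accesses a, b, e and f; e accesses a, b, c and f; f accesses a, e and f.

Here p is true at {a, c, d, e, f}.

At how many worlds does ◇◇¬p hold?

a: successors {b, c, d}; ◇¬p there: b:F, c:F, d:T. ✓
b: successors {a, f}; ◇¬p there: a:T, f:F. ✓
c: successors {a, c, f}; ◇¬p there: a:T, c:F, f:F. ✓
d: successors {a, b, e, f}; ◇¬p there: a:T, b:F, e:T, f:F. ✓
e: successors {a, b, c, f}; ◇¬p there: a:T, b:F, c:F, f:F. ✓
f: successors {a, e, f}; ◇¬p there: a:T, e:T, f:F. ✓
Satisfying worlds: {a, b, c, d, e, f}.

6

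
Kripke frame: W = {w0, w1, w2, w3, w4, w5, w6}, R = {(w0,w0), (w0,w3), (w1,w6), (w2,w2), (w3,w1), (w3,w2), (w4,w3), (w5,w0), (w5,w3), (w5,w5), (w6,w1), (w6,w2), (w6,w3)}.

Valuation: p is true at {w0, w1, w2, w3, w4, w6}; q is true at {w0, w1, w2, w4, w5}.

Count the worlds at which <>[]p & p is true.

w0: <>[]p is T, p is T. ✓
w1: <>[]p is T, p is T. ✓
w2: <>[]p is T, p is T. ✓
w3: <>[]p is T, p is T. ✓
w4: <>[]p is T, p is T. ✓
w5: <>[]p is T, p is F. ✗
w6: <>[]p is T, p is T. ✓
Satisfying worlds: {w0, w1, w2, w3, w4, w6}.

6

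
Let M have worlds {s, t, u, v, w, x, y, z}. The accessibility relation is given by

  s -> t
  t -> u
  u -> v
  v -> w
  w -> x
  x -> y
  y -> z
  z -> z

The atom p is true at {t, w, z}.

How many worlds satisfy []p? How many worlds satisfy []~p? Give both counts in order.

4 and 4

For []p:
s: successors {t}; p there: t:T. ✓
t: successors {u}; p there: u:F. ✗
u: successors {v}; p there: v:F. ✗
v: successors {w}; p there: w:T. ✓
w: successors {x}; p there: x:F. ✗
x: successors {y}; p there: y:F. ✗
y: successors {z}; p there: z:T. ✓
z: successors {z}; p there: z:T. ✓
— 4 worlds.
For []~p:
s: successors {t}; ~p there: t:F. ✗
t: successors {u}; ~p there: u:T. ✓
u: successors {v}; ~p there: v:T. ✓
v: successors {w}; ~p there: w:F. ✗
w: successors {x}; ~p there: x:T. ✓
x: successors {y}; ~p there: y:T. ✓
y: successors {z}; ~p there: z:F. ✗
z: successors {z}; ~p there: z:F. ✗
— 4 worlds.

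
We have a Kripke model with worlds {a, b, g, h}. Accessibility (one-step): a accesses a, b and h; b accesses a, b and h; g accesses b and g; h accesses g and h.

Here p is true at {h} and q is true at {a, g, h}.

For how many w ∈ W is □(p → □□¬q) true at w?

1

a: successors {a, b, h}; p → □□¬q there: a:T, b:T, h:F. ✗
b: successors {a, b, h}; p → □□¬q there: a:T, b:T, h:F. ✗
g: successors {b, g}; p → □□¬q there: b:T, g:T. ✓
h: successors {g, h}; p → □□¬q there: g:T, h:F. ✗
Satisfying worlds: {g}.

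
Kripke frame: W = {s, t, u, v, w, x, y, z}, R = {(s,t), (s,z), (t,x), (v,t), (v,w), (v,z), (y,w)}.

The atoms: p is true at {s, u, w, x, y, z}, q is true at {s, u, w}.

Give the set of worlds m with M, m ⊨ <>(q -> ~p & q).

{s, t, v}

s: successors {t, z}; q -> ~p & q there: t:T, z:T. ✓
t: successors {x}; q -> ~p & q there: x:T. ✓
u: no successors, so <>(q -> ~p & q) fails. ✗
v: successors {t, w, z}; q -> ~p & q there: t:T, w:F, z:T. ✓
w: no successors, so <>(q -> ~p & q) fails. ✗
x: no successors, so <>(q -> ~p & q) fails. ✗
y: successors {w}; q -> ~p & q there: w:F. ✗
z: no successors, so <>(q -> ~p & q) fails. ✗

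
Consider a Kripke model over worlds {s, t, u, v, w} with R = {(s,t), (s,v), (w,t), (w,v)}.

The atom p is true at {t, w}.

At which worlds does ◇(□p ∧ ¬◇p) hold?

{s, w}

s: successors {t, v}; □p ∧ ¬◇p there: t:T, v:T. ✓
t: no successors, so ◇(□p ∧ ¬◇p) fails. ✗
u: no successors, so ◇(□p ∧ ¬◇p) fails. ✗
v: no successors, so ◇(□p ∧ ¬◇p) fails. ✗
w: successors {t, v}; □p ∧ ¬◇p there: t:T, v:T. ✓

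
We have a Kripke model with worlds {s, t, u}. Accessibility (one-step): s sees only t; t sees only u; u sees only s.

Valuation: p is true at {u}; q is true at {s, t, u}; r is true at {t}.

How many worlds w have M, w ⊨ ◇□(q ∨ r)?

s: successors {t}; □(q ∨ r) there: t:T. ✓
t: successors {u}; □(q ∨ r) there: u:T. ✓
u: successors {s}; □(q ∨ r) there: s:T. ✓
Satisfying worlds: {s, t, u}.

3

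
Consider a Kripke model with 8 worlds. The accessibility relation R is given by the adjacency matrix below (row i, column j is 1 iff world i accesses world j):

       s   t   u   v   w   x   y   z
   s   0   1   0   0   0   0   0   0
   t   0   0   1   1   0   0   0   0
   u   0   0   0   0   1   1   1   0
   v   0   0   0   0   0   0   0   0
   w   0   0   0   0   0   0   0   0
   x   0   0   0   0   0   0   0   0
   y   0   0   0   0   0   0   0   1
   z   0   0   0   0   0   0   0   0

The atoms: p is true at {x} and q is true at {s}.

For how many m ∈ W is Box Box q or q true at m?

6

s: Box Box q is F, q is T. ✓
t: Box Box q is F, q is F. ✗
u: Box Box q is F, q is F. ✗
v: Box Box q is T, q is F. ✓
w: Box Box q is T, q is F. ✓
x: Box Box q is T, q is F. ✓
y: Box Box q is T, q is F. ✓
z: Box Box q is T, q is F. ✓
Satisfying worlds: {s, v, w, x, y, z}.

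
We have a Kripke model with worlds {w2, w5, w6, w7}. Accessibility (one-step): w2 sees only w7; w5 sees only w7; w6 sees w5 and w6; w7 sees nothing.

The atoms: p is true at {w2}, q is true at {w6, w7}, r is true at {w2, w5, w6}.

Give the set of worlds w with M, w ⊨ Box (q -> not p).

w2: successors {w7}; q -> not p there: w7:T. ✓
w5: successors {w7}; q -> not p there: w7:T. ✓
w6: successors {w5, w6}; q -> not p there: w5:T, w6:T. ✓
w7: no successors, so Box (q -> not p) holds vacuously. ✓

{w2, w5, w6, w7}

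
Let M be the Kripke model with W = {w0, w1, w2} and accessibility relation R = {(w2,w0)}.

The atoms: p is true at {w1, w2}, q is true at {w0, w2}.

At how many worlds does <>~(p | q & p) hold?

1

w0: no successors, so <>~(p | q & p) fails. ✗
w1: no successors, so <>~(p | q & p) fails. ✗
w2: successors {w0}; ~(p | q & p) there: w0:T. ✓
Satisfying worlds: {w2}.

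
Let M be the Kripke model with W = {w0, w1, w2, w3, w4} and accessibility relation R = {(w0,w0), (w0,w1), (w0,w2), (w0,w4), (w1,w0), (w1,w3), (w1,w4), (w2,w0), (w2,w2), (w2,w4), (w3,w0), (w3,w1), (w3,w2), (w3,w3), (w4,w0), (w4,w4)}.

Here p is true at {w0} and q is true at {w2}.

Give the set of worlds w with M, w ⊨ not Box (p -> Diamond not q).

∅

w0: Box (p -> Diamond not q) is T. ✗
w1: Box (p -> Diamond not q) is T. ✗
w2: Box (p -> Diamond not q) is T. ✗
w3: Box (p -> Diamond not q) is T. ✗
w4: Box (p -> Diamond not q) is T. ✗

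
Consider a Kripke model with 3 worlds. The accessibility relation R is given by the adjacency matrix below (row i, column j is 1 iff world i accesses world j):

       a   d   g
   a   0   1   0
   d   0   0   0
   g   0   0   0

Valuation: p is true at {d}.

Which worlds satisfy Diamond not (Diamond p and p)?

{a}

a: successors {d}; not (Diamond p and p) there: d:T. ✓
d: no successors, so Diamond not (Diamond p and p) fails. ✗
g: no successors, so Diamond not (Diamond p and p) fails. ✗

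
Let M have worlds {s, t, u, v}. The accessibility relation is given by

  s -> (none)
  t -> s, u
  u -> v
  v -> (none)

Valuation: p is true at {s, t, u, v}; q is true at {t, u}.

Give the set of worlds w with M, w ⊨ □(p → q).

{s, v}

s: no successors, so □(p → q) holds vacuously. ✓
t: successors {s, u}; p → q there: s:F, u:T. ✗
u: successors {v}; p → q there: v:F. ✗
v: no successors, so □(p → q) holds vacuously. ✓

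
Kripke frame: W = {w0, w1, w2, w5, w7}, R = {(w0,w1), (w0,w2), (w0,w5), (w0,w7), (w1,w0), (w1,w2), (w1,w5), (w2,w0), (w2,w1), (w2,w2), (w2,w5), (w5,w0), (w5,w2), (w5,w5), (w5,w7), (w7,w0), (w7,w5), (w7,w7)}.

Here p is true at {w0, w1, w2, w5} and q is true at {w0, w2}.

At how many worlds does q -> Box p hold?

4

w0: q is T, Box p is F. ✗
w1: q is F, Box p is T. ✓
w2: q is T, Box p is T. ✓
w5: q is F, Box p is F. ✓
w7: q is F, Box p is F. ✓
Satisfying worlds: {w1, w2, w5, w7}.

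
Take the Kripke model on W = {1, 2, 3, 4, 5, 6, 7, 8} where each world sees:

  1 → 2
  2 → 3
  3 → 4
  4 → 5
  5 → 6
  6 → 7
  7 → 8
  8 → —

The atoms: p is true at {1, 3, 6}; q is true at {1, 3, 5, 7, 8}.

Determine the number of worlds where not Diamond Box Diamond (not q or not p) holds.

2

1: Diamond Box Diamond (not q or not p) is T. ✗
2: Diamond Box Diamond (not q or not p) is T. ✗
3: Diamond Box Diamond (not q or not p) is T. ✗
4: Diamond Box Diamond (not q or not p) is T. ✗
5: Diamond Box Diamond (not q or not p) is T. ✗
6: Diamond Box Diamond (not q or not p) is F. ✓
7: Diamond Box Diamond (not q or not p) is T. ✗
8: Diamond Box Diamond (not q or not p) is F. ✓
Satisfying worlds: {6, 8}.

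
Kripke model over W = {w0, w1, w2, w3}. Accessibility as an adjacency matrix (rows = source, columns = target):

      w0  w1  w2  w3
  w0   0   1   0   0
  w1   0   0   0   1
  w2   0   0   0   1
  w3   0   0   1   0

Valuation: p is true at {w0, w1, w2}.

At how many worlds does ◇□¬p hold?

2

w0: successors {w1}; □¬p there: w1:T. ✓
w1: successors {w3}; □¬p there: w3:F. ✗
w2: successors {w3}; □¬p there: w3:F. ✗
w3: successors {w2}; □¬p there: w2:T. ✓
Satisfying worlds: {w0, w3}.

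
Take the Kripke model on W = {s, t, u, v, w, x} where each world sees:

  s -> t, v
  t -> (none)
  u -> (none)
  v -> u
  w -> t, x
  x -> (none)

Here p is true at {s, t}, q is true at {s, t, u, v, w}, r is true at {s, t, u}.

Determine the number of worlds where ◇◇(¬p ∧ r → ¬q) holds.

0

s: successors {t, v}; ◇(¬p ∧ r → ¬q) there: t:F, v:F. ✗
t: no successors, so ◇◇(¬p ∧ r → ¬q) fails. ✗
u: no successors, so ◇◇(¬p ∧ r → ¬q) fails. ✗
v: successors {u}; ◇(¬p ∧ r → ¬q) there: u:F. ✗
w: successors {t, x}; ◇(¬p ∧ r → ¬q) there: t:F, x:F. ✗
x: no successors, so ◇◇(¬p ∧ r → ¬q) fails. ✗
Satisfying worlds: ∅.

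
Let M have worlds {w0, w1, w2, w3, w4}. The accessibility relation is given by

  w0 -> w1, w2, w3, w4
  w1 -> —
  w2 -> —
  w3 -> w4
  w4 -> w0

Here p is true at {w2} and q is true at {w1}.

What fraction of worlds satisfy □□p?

2/5

w0: successors {w1, w2, w3, w4}; □p there: w1:T, w2:T, w3:F, w4:F. ✗
w1: no successors, so □□p holds vacuously. ✓
w2: no successors, so □□p holds vacuously. ✓
w3: successors {w4}; □p there: w4:F. ✗
w4: successors {w0}; □p there: w0:F. ✗
That's 2 of 5 worlds, so 2/5.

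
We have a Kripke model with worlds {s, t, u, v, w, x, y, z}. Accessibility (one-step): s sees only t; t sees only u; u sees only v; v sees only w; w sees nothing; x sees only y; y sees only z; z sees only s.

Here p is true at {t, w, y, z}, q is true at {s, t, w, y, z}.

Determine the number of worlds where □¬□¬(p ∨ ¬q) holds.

s: successors {t}; ¬□¬(p ∨ ¬q) there: t:T. ✓
t: successors {u}; ¬□¬(p ∨ ¬q) there: u:T. ✓
u: successors {v}; ¬□¬(p ∨ ¬q) there: v:T. ✓
v: successors {w}; ¬□¬(p ∨ ¬q) there: w:F. ✗
w: no successors, so □¬□¬(p ∨ ¬q) holds vacuously. ✓
x: successors {y}; ¬□¬(p ∨ ¬q) there: y:T. ✓
y: successors {z}; ¬□¬(p ∨ ¬q) there: z:F. ✗
z: successors {s}; ¬□¬(p ∨ ¬q) there: s:T. ✓
Satisfying worlds: {s, t, u, w, x, z}.

6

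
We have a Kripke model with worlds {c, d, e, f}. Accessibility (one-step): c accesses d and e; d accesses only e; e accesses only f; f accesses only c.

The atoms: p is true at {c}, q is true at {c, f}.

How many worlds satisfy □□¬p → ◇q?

c: □□¬p is T, ◇q is F. ✗
d: □□¬p is T, ◇q is F. ✗
e: □□¬p is F, ◇q is T. ✓
f: □□¬p is T, ◇q is T. ✓
Satisfying worlds: {e, f}.

2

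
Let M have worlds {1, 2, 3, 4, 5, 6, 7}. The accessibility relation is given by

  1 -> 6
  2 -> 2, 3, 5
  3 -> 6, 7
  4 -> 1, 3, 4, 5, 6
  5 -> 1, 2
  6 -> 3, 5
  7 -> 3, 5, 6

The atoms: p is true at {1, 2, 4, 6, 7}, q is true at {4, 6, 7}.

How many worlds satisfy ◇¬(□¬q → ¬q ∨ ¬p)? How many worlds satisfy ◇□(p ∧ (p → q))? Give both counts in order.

4 and 5

For ◇¬(□¬q → ¬q ∨ ¬p):
1: successors {6}; ¬(□¬q → ¬q ∨ ¬p) there: 6:T. ✓
2: successors {2, 3, 5}; ¬(□¬q → ¬q ∨ ¬p) there: 2:F, 3:F, 5:F. ✗
3: successors {6, 7}; ¬(□¬q → ¬q ∨ ¬p) there: 6:T, 7:F. ✓
4: successors {1, 3, 4, 5, 6}; ¬(□¬q → ¬q ∨ ¬p) there: 1:F, 3:F, 4:F, 5:F, 6:T. ✓
5: successors {1, 2}; ¬(□¬q → ¬q ∨ ¬p) there: 1:F, 2:F. ✗
6: successors {3, 5}; ¬(□¬q → ¬q ∨ ¬p) there: 3:F, 5:F. ✗
7: successors {3, 5, 6}; ¬(□¬q → ¬q ∨ ¬p) there: 3:F, 5:F, 6:T. ✓
— 4 worlds.
For ◇□(p ∧ (p → q)):
1: successors {6}; □(p ∧ (p → q)) there: 6:F. ✗
2: successors {2, 3, 5}; □(p ∧ (p → q)) there: 2:F, 3:T, 5:F. ✓
3: successors {6, 7}; □(p ∧ (p → q)) there: 6:F, 7:F. ✗
4: successors {1, 3, 4, 5, 6}; □(p ∧ (p → q)) there: 1:T, 3:T, 4:F, 5:F, 6:F. ✓
5: successors {1, 2}; □(p ∧ (p → q)) there: 1:T, 2:F. ✓
6: successors {3, 5}; □(p ∧ (p → q)) there: 3:T, 5:F. ✓
7: successors {3, 5, 6}; □(p ∧ (p → q)) there: 3:T, 5:F, 6:F. ✓
— 5 worlds.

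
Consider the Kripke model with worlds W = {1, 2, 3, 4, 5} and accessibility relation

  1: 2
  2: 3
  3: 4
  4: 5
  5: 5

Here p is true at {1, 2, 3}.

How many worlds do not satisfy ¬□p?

1: □p is T. ✗
2: □p is T. ✗
3: □p is F. ✓
4: □p is F. ✓
5: □p is F. ✓
Satisfying worlds: {3, 4, 5}.
So ¬□p fails at the other 2 worlds.

2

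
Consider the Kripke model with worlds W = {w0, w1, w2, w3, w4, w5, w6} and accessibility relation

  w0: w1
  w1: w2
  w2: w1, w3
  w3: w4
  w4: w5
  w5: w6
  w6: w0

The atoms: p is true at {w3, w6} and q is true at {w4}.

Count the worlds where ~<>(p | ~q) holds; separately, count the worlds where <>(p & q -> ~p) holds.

1 and 7

For ~<>(p | ~q):
w0: <>(p | ~q) is T. ✗
w1: <>(p | ~q) is T. ✗
w2: <>(p | ~q) is T. ✗
w3: <>(p | ~q) is F. ✓
w4: <>(p | ~q) is T. ✗
w5: <>(p | ~q) is T. ✗
w6: <>(p | ~q) is T. ✗
— 1 world.
For <>(p & q -> ~p):
w0: successors {w1}; p & q -> ~p there: w1:T. ✓
w1: successors {w2}; p & q -> ~p there: w2:T. ✓
w2: successors {w1, w3}; p & q -> ~p there: w1:T, w3:T. ✓
w3: successors {w4}; p & q -> ~p there: w4:T. ✓
w4: successors {w5}; p & q -> ~p there: w5:T. ✓
w5: successors {w6}; p & q -> ~p there: w6:T. ✓
w6: successors {w0}; p & q -> ~p there: w0:T. ✓
— 7 worlds.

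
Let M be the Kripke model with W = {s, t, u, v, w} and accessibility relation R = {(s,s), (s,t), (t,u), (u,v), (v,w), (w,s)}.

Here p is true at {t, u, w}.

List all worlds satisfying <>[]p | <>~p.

s: <>[]p is T, <>~p is T. ✓
t: <>[]p is F, <>~p is F. ✗
u: <>[]p is T, <>~p is T. ✓
v: <>[]p is F, <>~p is F. ✗
w: <>[]p is F, <>~p is T. ✓

{s, u, w}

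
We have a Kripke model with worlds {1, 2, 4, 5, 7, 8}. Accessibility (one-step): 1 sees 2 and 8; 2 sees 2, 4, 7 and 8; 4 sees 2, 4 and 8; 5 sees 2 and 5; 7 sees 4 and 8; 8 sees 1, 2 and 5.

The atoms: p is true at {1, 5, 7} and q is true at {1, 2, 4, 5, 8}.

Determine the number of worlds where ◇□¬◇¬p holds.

1: successors {2, 8}; □¬◇¬p there: 2:F, 8:F. ✗
2: successors {2, 4, 7, 8}; □¬◇¬p there: 2:F, 4:F, 7:F, 8:F. ✗
4: successors {2, 4, 8}; □¬◇¬p there: 2:F, 4:F, 8:F. ✗
5: successors {2, 5}; □¬◇¬p there: 2:F, 5:F. ✗
7: successors {4, 8}; □¬◇¬p there: 4:F, 8:F. ✗
8: successors {1, 2, 5}; □¬◇¬p there: 1:F, 2:F, 5:F. ✗
Satisfying worlds: ∅.

0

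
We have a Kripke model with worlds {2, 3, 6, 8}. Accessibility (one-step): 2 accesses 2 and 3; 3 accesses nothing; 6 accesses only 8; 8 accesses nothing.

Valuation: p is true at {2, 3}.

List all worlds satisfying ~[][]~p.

{2}

2: [][]~p is F. ✓
3: [][]~p is T. ✗
6: [][]~p is T. ✗
8: [][]~p is T. ✗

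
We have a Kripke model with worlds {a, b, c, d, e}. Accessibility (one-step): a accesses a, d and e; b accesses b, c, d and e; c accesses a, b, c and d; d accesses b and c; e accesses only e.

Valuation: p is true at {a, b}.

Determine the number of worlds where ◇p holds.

4

a: successors {a, d, e}; p there: a:T, d:F, e:F. ✓
b: successors {b, c, d, e}; p there: b:T, c:F, d:F, e:F. ✓
c: successors {a, b, c, d}; p there: a:T, b:T, c:F, d:F. ✓
d: successors {b, c}; p there: b:T, c:F. ✓
e: successors {e}; p there: e:F. ✗
Satisfying worlds: {a, b, c, d}.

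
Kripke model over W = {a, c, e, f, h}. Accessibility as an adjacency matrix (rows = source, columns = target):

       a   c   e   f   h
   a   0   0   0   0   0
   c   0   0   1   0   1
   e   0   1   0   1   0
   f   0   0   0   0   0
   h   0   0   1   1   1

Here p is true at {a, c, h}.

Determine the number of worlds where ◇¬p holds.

a: no successors, so ◇¬p fails. ✗
c: successors {e, h}; ¬p there: e:T, h:F. ✓
e: successors {c, f}; ¬p there: c:F, f:T. ✓
f: no successors, so ◇¬p fails. ✗
h: successors {e, f, h}; ¬p there: e:T, f:T, h:F. ✓
Satisfying worlds: {c, e, h}.

3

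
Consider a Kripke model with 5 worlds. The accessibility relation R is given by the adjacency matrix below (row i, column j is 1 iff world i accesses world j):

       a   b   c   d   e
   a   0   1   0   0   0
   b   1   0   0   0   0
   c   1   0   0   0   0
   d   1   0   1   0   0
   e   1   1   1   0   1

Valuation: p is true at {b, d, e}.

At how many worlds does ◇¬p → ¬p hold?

2

a: ◇¬p is F, ¬p is T. ✓
b: ◇¬p is T, ¬p is F. ✗
c: ◇¬p is T, ¬p is T. ✓
d: ◇¬p is T, ¬p is F. ✗
e: ◇¬p is T, ¬p is F. ✗
Satisfying worlds: {a, c}.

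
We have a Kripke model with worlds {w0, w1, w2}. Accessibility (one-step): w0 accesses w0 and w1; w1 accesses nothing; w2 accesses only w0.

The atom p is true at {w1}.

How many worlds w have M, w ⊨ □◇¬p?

w0: successors {w0, w1}; ◇¬p there: w0:T, w1:F. ✗
w1: no successors, so □◇¬p holds vacuously. ✓
w2: successors {w0}; ◇¬p there: w0:T. ✓
Satisfying worlds: {w1, w2}.

2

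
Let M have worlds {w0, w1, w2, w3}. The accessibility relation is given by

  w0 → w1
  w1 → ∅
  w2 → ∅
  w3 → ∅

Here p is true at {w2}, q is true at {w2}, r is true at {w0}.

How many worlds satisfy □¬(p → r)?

3

w0: successors {w1}; ¬(p → r) there: w1:F. ✗
w1: no successors, so □¬(p → r) holds vacuously. ✓
w2: no successors, so □¬(p → r) holds vacuously. ✓
w3: no successors, so □¬(p → r) holds vacuously. ✓
Satisfying worlds: {w1, w2, w3}.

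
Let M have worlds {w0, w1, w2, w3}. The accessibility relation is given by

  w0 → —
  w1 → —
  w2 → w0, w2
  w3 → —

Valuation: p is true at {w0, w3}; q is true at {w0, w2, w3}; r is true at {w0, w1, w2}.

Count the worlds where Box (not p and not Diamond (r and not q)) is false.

w0: no successors, so Box (not p and not Diamond (r and not q)) holds vacuously. ✓
w1: no successors, so Box (not p and not Diamond (r and not q)) holds vacuously. ✓
w2: successors {w0, w2}; not p and not Diamond (r and not q) there: w0:F, w2:T. ✗
w3: no successors, so Box (not p and not Diamond (r and not q)) holds vacuously. ✓
Satisfying worlds: {w0, w1, w3}.
So Box (not p and not Diamond (r and not q)) fails at the other 1 world.

1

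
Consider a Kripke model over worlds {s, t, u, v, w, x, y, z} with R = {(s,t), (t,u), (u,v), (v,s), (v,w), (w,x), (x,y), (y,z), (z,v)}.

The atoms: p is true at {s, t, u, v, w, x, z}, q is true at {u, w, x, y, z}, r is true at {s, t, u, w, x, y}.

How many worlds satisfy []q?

s: successors {t}; q there: t:F. ✗
t: successors {u}; q there: u:T. ✓
u: successors {v}; q there: v:F. ✗
v: successors {s, w}; q there: s:F, w:T. ✗
w: successors {x}; q there: x:T. ✓
x: successors {y}; q there: y:T. ✓
y: successors {z}; q there: z:T. ✓
z: successors {v}; q there: v:F. ✗
Satisfying worlds: {t, w, x, y}.

4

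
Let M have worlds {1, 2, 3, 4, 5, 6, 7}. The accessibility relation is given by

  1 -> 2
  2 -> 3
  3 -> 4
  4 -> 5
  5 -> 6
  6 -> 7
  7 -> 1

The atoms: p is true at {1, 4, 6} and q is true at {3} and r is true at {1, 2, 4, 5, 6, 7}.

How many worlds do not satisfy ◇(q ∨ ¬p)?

3

1: successors {2}; q ∨ ¬p there: 2:T. ✓
2: successors {3}; q ∨ ¬p there: 3:T. ✓
3: successors {4}; q ∨ ¬p there: 4:F. ✗
4: successors {5}; q ∨ ¬p there: 5:T. ✓
5: successors {6}; q ∨ ¬p there: 6:F. ✗
6: successors {7}; q ∨ ¬p there: 7:T. ✓
7: successors {1}; q ∨ ¬p there: 1:F. ✗
Satisfying worlds: {1, 2, 4, 6}.
So ◇(q ∨ ¬p) fails at the other 3 worlds.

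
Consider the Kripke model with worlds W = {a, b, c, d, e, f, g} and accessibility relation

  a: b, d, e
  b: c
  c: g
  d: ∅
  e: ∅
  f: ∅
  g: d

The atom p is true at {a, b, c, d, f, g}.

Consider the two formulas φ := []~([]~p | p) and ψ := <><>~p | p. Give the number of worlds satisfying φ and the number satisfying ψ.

For []~([]~p | p):
a: successors {b, d, e}; ~([]~p | p) there: b:F, d:F, e:F. ✗
b: successors {c}; ~([]~p | p) there: c:F. ✗
c: successors {g}; ~([]~p | p) there: g:F. ✗
d: no successors, so []~([]~p | p) holds vacuously. ✓
e: no successors, so []~([]~p | p) holds vacuously. ✓
f: no successors, so []~([]~p | p) holds vacuously. ✓
g: successors {d}; ~([]~p | p) there: d:F. ✗
— 3 worlds.
For <><>~p | p:
a: <><>~p is F, p is T. ✓
b: <><>~p is F, p is T. ✓
c: <><>~p is F, p is T. ✓
d: <><>~p is F, p is T. ✓
e: <><>~p is F, p is F. ✗
f: <><>~p is F, p is T. ✓
g: <><>~p is F, p is T. ✓
— 6 worlds.

3 and 6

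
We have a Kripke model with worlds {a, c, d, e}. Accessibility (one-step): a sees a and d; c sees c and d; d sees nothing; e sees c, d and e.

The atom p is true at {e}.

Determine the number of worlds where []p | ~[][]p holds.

a: []p is F, ~[][]p is T. ✓
c: []p is F, ~[][]p is T. ✓
d: []p is T, ~[][]p is F. ✓
e: []p is F, ~[][]p is T. ✓
Satisfying worlds: {a, c, d, e}.

4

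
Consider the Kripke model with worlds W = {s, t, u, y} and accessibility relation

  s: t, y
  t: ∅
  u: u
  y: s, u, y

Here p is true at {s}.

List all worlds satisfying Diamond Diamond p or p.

s: Diamond Diamond p is T, p is T. ✓
t: Diamond Diamond p is F, p is F. ✗
u: Diamond Diamond p is F, p is F. ✗
y: Diamond Diamond p is T, p is F. ✓

{s, y}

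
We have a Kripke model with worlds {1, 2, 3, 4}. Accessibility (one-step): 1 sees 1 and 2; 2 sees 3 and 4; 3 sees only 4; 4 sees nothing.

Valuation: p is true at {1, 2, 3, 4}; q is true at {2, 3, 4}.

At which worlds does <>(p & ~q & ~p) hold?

1: successors {1, 2}; p & ~q & ~p there: 1:F, 2:F. ✗
2: successors {3, 4}; p & ~q & ~p there: 3:F, 4:F. ✗
3: successors {4}; p & ~q & ~p there: 4:F. ✗
4: no successors, so <>(p & ~q & ~p) fails. ✗

∅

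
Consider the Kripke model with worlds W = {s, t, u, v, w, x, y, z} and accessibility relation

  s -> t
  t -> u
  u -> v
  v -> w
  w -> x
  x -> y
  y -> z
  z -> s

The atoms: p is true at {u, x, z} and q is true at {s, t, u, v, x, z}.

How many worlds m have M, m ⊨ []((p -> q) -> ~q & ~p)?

s: successors {t}; (p -> q) -> ~q & ~p there: t:F. ✗
t: successors {u}; (p -> q) -> ~q & ~p there: u:F. ✗
u: successors {v}; (p -> q) -> ~q & ~p there: v:F. ✗
v: successors {w}; (p -> q) -> ~q & ~p there: w:T. ✓
w: successors {x}; (p -> q) -> ~q & ~p there: x:F. ✗
x: successors {y}; (p -> q) -> ~q & ~p there: y:T. ✓
y: successors {z}; (p -> q) -> ~q & ~p there: z:F. ✗
z: successors {s}; (p -> q) -> ~q & ~p there: s:F. ✗
Satisfying worlds: {v, x}.

2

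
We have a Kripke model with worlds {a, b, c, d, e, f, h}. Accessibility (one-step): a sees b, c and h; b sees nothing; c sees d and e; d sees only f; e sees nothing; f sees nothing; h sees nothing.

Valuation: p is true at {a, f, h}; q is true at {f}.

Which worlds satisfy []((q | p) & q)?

{b, d, e, f, h}

a: successors {b, c, h}; (q | p) & q there: b:F, c:F, h:F. ✗
b: no successors, so []((q | p) & q) holds vacuously. ✓
c: successors {d, e}; (q | p) & q there: d:F, e:F. ✗
d: successors {f}; (q | p) & q there: f:T. ✓
e: no successors, so []((q | p) & q) holds vacuously. ✓
f: no successors, so []((q | p) & q) holds vacuously. ✓
h: no successors, so []((q | p) & q) holds vacuously. ✓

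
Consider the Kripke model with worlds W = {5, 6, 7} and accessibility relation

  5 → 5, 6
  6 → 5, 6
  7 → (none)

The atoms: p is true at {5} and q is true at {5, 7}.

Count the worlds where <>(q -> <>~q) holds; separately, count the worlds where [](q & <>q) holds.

2 and 1

For <>(q -> <>~q):
5: successors {5, 6}; q -> <>~q there: 5:T, 6:T. ✓
6: successors {5, 6}; q -> <>~q there: 5:T, 6:T. ✓
7: no successors, so <>(q -> <>~q) fails. ✗
— 2 worlds.
For [](q & <>q):
5: successors {5, 6}; q & <>q there: 5:T, 6:F. ✗
6: successors {5, 6}; q & <>q there: 5:T, 6:F. ✗
7: no successors, so [](q & <>q) holds vacuously. ✓
— 1 world.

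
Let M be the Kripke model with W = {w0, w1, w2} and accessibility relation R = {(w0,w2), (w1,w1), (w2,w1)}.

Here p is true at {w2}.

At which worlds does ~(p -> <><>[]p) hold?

{w2}

w0: p -> <><>[]p is T. ✗
w1: p -> <><>[]p is T. ✗
w2: p -> <><>[]p is F. ✓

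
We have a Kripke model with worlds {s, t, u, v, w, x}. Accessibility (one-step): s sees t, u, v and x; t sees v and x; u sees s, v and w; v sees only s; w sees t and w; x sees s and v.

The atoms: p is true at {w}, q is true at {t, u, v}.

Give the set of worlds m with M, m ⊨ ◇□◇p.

s: successors {t, u, v, x}; □◇p there: t:F, u:F, v:F, x:F. ✗
t: successors {v, x}; □◇p there: v:F, x:F. ✗
u: successors {s, v, w}; □◇p there: s:F, v:F, w:F. ✗
v: successors {s}; □◇p there: s:F. ✗
w: successors {t, w}; □◇p there: t:F, w:F. ✗
x: successors {s, v}; □◇p there: s:F, v:F. ✗

∅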